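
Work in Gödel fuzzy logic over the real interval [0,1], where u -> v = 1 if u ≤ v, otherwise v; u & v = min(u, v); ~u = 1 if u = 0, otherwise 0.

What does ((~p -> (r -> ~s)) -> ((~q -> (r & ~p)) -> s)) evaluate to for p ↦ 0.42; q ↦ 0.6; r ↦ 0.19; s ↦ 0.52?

0.52

~p: Gödel ¬ of 0.42 = 0 (operand ≠ 0)
~s: Gödel ¬ of 0.52 = 0 (operand ≠ 0)
(r -> ~s): 0.19 > 0, so result = 0
(~p -> (r -> ~s)): 0 ≤ 0, so result = 1
~q: Gödel ¬ of 0.6 = 0 (operand ≠ 0)
~p: Gödel ¬ of 0.42 = 0 (operand ≠ 0)
(r & ~p) = min(0.19, 0) = 0
(~q -> (r & ~p)): 0 ≤ 0, so result = 1
((~q -> (r & ~p)) -> s): 1 > 0.52, so result = 0.52
((~p -> (r -> ~s)) -> ((~q -> (r & ~p)) -> s)): 1 > 0.52, so result = 0.52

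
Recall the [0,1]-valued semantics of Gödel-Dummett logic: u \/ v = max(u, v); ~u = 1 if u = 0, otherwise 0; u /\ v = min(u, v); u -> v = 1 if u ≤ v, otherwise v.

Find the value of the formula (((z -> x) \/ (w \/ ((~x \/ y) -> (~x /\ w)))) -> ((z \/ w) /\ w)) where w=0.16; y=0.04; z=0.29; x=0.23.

0.16

(z -> x): 0.29 > 0.23, so result = 0.23
~x: Gödel ¬ of 0.23 = 0 (operand ≠ 0)
(~x \/ y) = max(0, 0.04) = 0.04
~x: Gödel ¬ of 0.23 = 0 (operand ≠ 0)
(~x /\ w) = min(0, 0.16) = 0
((~x \/ y) -> (~x /\ w)): 0.04 > 0, so result = 0
(w \/ ((~x \/ y) -> (~x /\ w))) = max(0.16, 0) = 0.16
((z -> x) \/ (w \/ ((~x \/ y) -> (~x /\ w)))) = max(0.23, 0.16) = 0.23
(z \/ w) = max(0.29, 0.16) = 0.29
((z \/ w) /\ w) = min(0.29, 0.16) = 0.16
(((z -> x) \/ (w \/ ((~x \/ y) -> (~x /\ w)))) -> ((z \/ w) /\ w)): 0.23 > 0.16, so result = 0.16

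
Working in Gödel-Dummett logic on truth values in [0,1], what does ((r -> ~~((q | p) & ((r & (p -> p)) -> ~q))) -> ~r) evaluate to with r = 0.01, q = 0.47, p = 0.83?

(q | p) = max(0.47, 0.83) = 0.83
(p -> p): 0.83 ≤ 0.83, so result = 1
(r & (p -> p)) = min(0.01, 1) = 0.01
~q: Gödel ¬ of 0.47 = 0 (operand ≠ 0)
((r & (p -> p)) -> ~q): 0.01 > 0, so result = 0
((q | p) & ((r & (p -> p)) -> ~q)) = min(0.83, 0) = 0
~((q | p) & ((r & (p -> p)) -> ~q)): Gödel ¬ of 0 = 1 (operand is 0)
~~((q | p) & ((r & (p -> p)) -> ~q)): Gödel ¬ of 1 = 0 (operand ≠ 0)
(r -> ~~((q | p) & ((r & (p -> p)) -> ~q))): 0.01 > 0, so result = 0
~r: Gödel ¬ of 0.01 = 0 (operand ≠ 0)
((r -> ~~((q | p) & ((r & (p -> p)) -> ~q))) -> ~r): 0 ≤ 0, so result = 1

1.00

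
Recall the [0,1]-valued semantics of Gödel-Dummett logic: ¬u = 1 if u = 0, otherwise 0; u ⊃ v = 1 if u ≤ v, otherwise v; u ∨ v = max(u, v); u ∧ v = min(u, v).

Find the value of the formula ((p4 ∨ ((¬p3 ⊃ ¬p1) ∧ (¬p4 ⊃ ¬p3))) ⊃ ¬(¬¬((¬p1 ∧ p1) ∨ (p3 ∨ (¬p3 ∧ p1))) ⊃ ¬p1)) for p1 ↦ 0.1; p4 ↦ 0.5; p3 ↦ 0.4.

1.00

¬p3: Gödel ¬ of 0.4 = 0 (operand ≠ 0)
¬p1: Gödel ¬ of 0.1 = 0 (operand ≠ 0)
(¬p3 ⊃ ¬p1): 0 ≤ 0, so result = 1
¬p4: Gödel ¬ of 0.5 = 0 (operand ≠ 0)
¬p3: Gödel ¬ of 0.4 = 0 (operand ≠ 0)
(¬p4 ⊃ ¬p3): 0 ≤ 0, so result = 1
((¬p3 ⊃ ¬p1) ∧ (¬p4 ⊃ ¬p3)) = min(1, 1) = 1
(p4 ∨ ((¬p3 ⊃ ¬p1) ∧ (¬p4 ⊃ ¬p3))) = max(0.5, 1) = 1
¬p1: Gödel ¬ of 0.1 = 0 (operand ≠ 0)
(¬p1 ∧ p1) = min(0, 0.1) = 0
¬p3: Gödel ¬ of 0.4 = 0 (operand ≠ 0)
(¬p3 ∧ p1) = min(0, 0.1) = 0
(p3 ∨ (¬p3 ∧ p1)) = max(0.4, 0) = 0.4
((¬p1 ∧ p1) ∨ (p3 ∨ (¬p3 ∧ p1))) = max(0, 0.4) = 0.4
¬((¬p1 ∧ p1) ∨ (p3 ∨ (¬p3 ∧ p1))): Gödel ¬ of 0.4 = 0 (operand ≠ 0)
¬¬((¬p1 ∧ p1) ∨ (p3 ∨ (¬p3 ∧ p1))): Gödel ¬ of 0 = 1 (operand is 0)
¬p1: Gödel ¬ of 0.1 = 0 (operand ≠ 0)
(¬¬((¬p1 ∧ p1) ∨ (p3 ∨ (¬p3 ∧ p1))) ⊃ ¬p1): 1 > 0, so result = 0
¬(¬¬((¬p1 ∧ p1) ∨ (p3 ∨ (¬p3 ∧ p1))) ⊃ ¬p1): Gödel ¬ of 0 = 1 (operand is 0)
((p4 ∨ ((¬p3 ⊃ ¬p1) ∧ (¬p4 ⊃ ¬p3))) ⊃ ¬(¬¬((¬p1 ∧ p1) ∨ (p3 ∨ (¬p3 ∧ p1))) ⊃ ¬p1)): 1 ≤ 1, so result = 1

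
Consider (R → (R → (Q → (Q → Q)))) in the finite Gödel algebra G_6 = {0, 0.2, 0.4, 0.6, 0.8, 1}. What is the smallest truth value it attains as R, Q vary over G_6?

Every assignment gives 1. For instance at R = 0, Q = 0:
  (Q → Q): 0 ≤ 0, so result = 1
  (Q → (Q → Q)): 0 ≤ 1, so result = 1
  (R → (Q → (Q → Q))): 0 ≤ 1, so result = 1
  (R → (R → (Q → (Q → Q)))): 0 ≤ 1, so result = 1
All 36 assignments give value 1 — the formula is a G_6-tautology.

1.00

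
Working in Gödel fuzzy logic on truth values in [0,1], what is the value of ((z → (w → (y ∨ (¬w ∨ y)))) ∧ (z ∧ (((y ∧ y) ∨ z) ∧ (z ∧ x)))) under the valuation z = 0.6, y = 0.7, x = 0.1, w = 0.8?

¬w: Gödel ¬ of 0.8 = 0 (operand ≠ 0)
(¬w ∨ y) = max(0, 0.7) = 0.7
(y ∨ (¬w ∨ y)) = max(0.7, 0.7) = 0.7
(w → (y ∨ (¬w ∨ y))): 0.8 > 0.7, so result = 0.7
(z → (w → (y ∨ (¬w ∨ y)))): 0.6 ≤ 0.7, so result = 1
(y ∧ y) = min(0.7, 0.7) = 0.7
((y ∧ y) ∨ z) = max(0.7, 0.6) = 0.7
(z ∧ x) = min(0.6, 0.1) = 0.1
(((y ∧ y) ∨ z) ∧ (z ∧ x)) = min(0.7, 0.1) = 0.1
(z ∧ (((y ∧ y) ∨ z) ∧ (z ∧ x))) = min(0.6, 0.1) = 0.1
((z → (w → (y ∨ (¬w ∨ y)))) ∧ (z ∧ (((y ∧ y) ∨ z) ∧ (z ∧ x)))) = min(1, 0.1) = 0.1

0.10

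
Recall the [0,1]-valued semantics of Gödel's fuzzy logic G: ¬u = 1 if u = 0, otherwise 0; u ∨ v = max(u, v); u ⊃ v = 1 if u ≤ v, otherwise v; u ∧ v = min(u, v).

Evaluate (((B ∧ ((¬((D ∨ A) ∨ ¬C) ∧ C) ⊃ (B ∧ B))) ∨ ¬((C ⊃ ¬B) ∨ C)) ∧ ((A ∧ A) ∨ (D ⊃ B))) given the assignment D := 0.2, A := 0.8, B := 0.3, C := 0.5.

0.30

(D ∨ A) = max(0.2, 0.8) = 0.8
¬C: Gödel ¬ of 0.5 = 0 (operand ≠ 0)
((D ∨ A) ∨ ¬C) = max(0.8, 0) = 0.8
¬((D ∨ A) ∨ ¬C): Gödel ¬ of 0.8 = 0 (operand ≠ 0)
(¬((D ∨ A) ∨ ¬C) ∧ C) = min(0, 0.5) = 0
(B ∧ B) = min(0.3, 0.3) = 0.3
((¬((D ∨ A) ∨ ¬C) ∧ C) ⊃ (B ∧ B)): 0 ≤ 0.3, so result = 1
(B ∧ ((¬((D ∨ A) ∨ ¬C) ∧ C) ⊃ (B ∧ B))) = min(0.3, 1) = 0.3
¬B: Gödel ¬ of 0.3 = 0 (operand ≠ 0)
(C ⊃ ¬B): 0.5 > 0, so result = 0
((C ⊃ ¬B) ∨ C) = max(0, 0.5) = 0.5
¬((C ⊃ ¬B) ∨ C): Gödel ¬ of 0.5 = 0 (operand ≠ 0)
((B ∧ ((¬((D ∨ A) ∨ ¬C) ∧ C) ⊃ (B ∧ B))) ∨ ¬((C ⊃ ¬B) ∨ C)) = max(0.3, 0) = 0.3
(A ∧ A) = min(0.8, 0.8) = 0.8
(D ⊃ B): 0.2 ≤ 0.3, so result = 1
((A ∧ A) ∨ (D ⊃ B)) = max(0.8, 1) = 1
(((B ∧ ((¬((D ∨ A) ∨ ¬C) ∧ C) ⊃ (B ∧ B))) ∨ ¬((C ⊃ ¬B) ∨ C)) ∧ ((A ∧ A) ∨ (D ⊃ B))) = min(0.3, 1) = 0.3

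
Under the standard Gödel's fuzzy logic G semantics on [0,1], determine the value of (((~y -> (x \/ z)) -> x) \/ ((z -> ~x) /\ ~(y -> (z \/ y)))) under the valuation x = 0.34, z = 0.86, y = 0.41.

~y: Gödel ¬ of 0.41 = 0 (operand ≠ 0)
(x \/ z) = max(0.34, 0.86) = 0.86
(~y -> (x \/ z)): 0 ≤ 0.86, so result = 1
((~y -> (x \/ z)) -> x): 1 > 0.34, so result = 0.34
~x: Gödel ¬ of 0.34 = 0 (operand ≠ 0)
(z -> ~x): 0.86 > 0, so result = 0
(z \/ y) = max(0.86, 0.41) = 0.86
(y -> (z \/ y)): 0.41 ≤ 0.86, so result = 1
~(y -> (z \/ y)): Gödel ¬ of 1 = 0 (operand ≠ 0)
((z -> ~x) /\ ~(y -> (z \/ y))) = min(0, 0) = 0
(((~y -> (x \/ z)) -> x) \/ ((z -> ~x) /\ ~(y -> (z \/ y)))) = max(0.34, 0) = 0.34

0.34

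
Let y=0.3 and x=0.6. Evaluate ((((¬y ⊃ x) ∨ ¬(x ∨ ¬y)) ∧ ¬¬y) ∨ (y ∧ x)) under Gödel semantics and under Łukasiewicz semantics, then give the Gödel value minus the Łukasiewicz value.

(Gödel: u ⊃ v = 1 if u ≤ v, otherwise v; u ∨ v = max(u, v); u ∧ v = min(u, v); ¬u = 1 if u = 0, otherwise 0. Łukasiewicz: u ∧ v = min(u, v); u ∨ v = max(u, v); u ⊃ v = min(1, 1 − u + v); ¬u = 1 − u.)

Gödel evaluation:
  ¬y: Gödel ¬ of 0.3 = 0 (operand ≠ 0)
  (¬y ⊃ x): 0 ≤ 0.6, so result = 1
  ¬y: Gödel ¬ of 0.3 = 0 (operand ≠ 0)
  (x ∨ ¬y) = max(0.6, 0) = 0.6
  ¬(x ∨ ¬y): Gödel ¬ of 0.6 = 0 (operand ≠ 0)
  ((¬y ⊃ x) ∨ ¬(x ∨ ¬y)) = max(1, 0) = 1
  ¬y: Gödel ¬ of 0.3 = 0 (operand ≠ 0)
  ¬¬y: Gödel ¬ of 0 = 1 (operand is 0)
  (((¬y ⊃ x) ∨ ¬(x ∨ ¬y)) ∧ ¬¬y) = min(1, 1) = 1
  (y ∧ x) = min(0.3, 0.6) = 0.3
  ((((¬y ⊃ x) ∨ ¬(x ∨ ¬y)) ∧ ¬¬y) ∨ (y ∧ x)) = max(1, 0.3) = 1
  Gödel value = 1
Łukasiewicz evaluation:
  ¬y: Łukasiewicz ¬ gives 1 − 0.3 = 0.7
  (¬y ⊃ x): min(1, 1 − 0.7 + 0.6) = 0.9
  ¬y: Łukasiewicz ¬ gives 1 − 0.3 = 0.7
  (x ∨ ¬y) = max(0.6, 0.7) = 0.7
  ¬(x ∨ ¬y): Łukasiewicz ¬ gives 1 − 0.7 = 0.3
  ((¬y ⊃ x) ∨ ¬(x ∨ ¬y)) = max(0.9, 0.3) = 0.9
  ¬y: Łukasiewicz ¬ gives 1 − 0.3 = 0.7
  ¬¬y: Łukasiewicz ¬ gives 1 − 0.7 = 0.3
  (((¬y ⊃ x) ∨ ¬(x ∨ ¬y)) ∧ ¬¬y) = min(0.9, 0.3) = 0.3
  (y ∧ x) = min(0.3, 0.6) = 0.3
  ((((¬y ⊃ x) ∨ ¬(x ∨ ¬y)) ∧ ¬¬y) ∨ (y ∧ x)) = max(0.3, 0.3) = 0.3
  Łukasiewicz value = 0.3
Difference: 1 − 0.3 = 0.70

0.70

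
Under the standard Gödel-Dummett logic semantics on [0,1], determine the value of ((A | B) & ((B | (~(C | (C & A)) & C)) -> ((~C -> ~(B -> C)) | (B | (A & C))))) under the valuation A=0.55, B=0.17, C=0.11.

0.55

(A | B) = max(0.55, 0.17) = 0.55
(C & A) = min(0.11, 0.55) = 0.11
(C | (C & A)) = max(0.11, 0.11) = 0.11
~(C | (C & A)): Gödel ¬ of 0.11 = 0 (operand ≠ 0)
(~(C | (C & A)) & C) = min(0, 0.11) = 0
(B | (~(C | (C & A)) & C)) = max(0.17, 0) = 0.17
~C: Gödel ¬ of 0.11 = 0 (operand ≠ 0)
(B -> C): 0.17 > 0.11, so result = 0.11
~(B -> C): Gödel ¬ of 0.11 = 0 (operand ≠ 0)
(~C -> ~(B -> C)): 0 ≤ 0, so result = 1
(A & C) = min(0.55, 0.11) = 0.11
(B | (A & C)) = max(0.17, 0.11) = 0.17
((~C -> ~(B -> C)) | (B | (A & C))) = max(1, 0.17) = 1
((B | (~(C | (C & A)) & C)) -> ((~C -> ~(B -> C)) | (B | (A & C)))): 0.17 ≤ 1, so result = 1
((A | B) & ((B | (~(C | (C & A)) & C)) -> ((~C -> ~(B -> C)) | (B | (A & C))))) = min(0.55, 1) = 0.55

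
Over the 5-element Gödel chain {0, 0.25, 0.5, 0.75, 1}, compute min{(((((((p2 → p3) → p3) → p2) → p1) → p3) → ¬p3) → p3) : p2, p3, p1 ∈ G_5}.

The minimum is attained at p2 = 0, p3 = 0, p1 = 0:
  (p2 → p3): 0 ≤ 0, so result = 1
  ((p2 → p3) → p3): 1 > 0, so result = 0
  (((p2 → p3) → p3) → p2): 0 ≤ 0, so result = 1
  ((((p2 → p3) → p3) → p2) → p1): 1 > 0, so result = 0
  (((((p2 → p3) → p3) → p2) → p1) → p3): 0 ≤ 0, so result = 1
  ¬p3: Gödel ¬ of 0 = 1 (operand is 0)
  ((((((p2 → p3) → p3) → p2) → p1) → p3) → ¬p3): 1 ≤ 1, so result = 1
  (((((((p2 → p3) → p3) → p2) → p1) → p3) → ¬p3) → p3): 1 > 0, so result = 0
Checking all 125 assignments confirms none give a value below 0.00.

0.00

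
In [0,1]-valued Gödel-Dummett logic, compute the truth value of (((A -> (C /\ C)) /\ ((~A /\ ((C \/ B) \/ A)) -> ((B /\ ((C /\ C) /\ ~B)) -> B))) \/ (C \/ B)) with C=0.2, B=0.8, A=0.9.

(C /\ C) = min(0.2, 0.2) = 0.2
(A -> (C /\ C)): 0.9 > 0.2, so result = 0.2
~A: Gödel ¬ of 0.9 = 0 (operand ≠ 0)
(C \/ B) = max(0.2, 0.8) = 0.8
((C \/ B) \/ A) = max(0.8, 0.9) = 0.9
(~A /\ ((C \/ B) \/ A)) = min(0, 0.9) = 0
(C /\ C) = min(0.2, 0.2) = 0.2
~B: Gödel ¬ of 0.8 = 0 (operand ≠ 0)
((C /\ C) /\ ~B) = min(0.2, 0) = 0
(B /\ ((C /\ C) /\ ~B)) = min(0.8, 0) = 0
((B /\ ((C /\ C) /\ ~B)) -> B): 0 ≤ 0.8, so result = 1
((~A /\ ((C \/ B) \/ A)) -> ((B /\ ((C /\ C) /\ ~B)) -> B)): 0 ≤ 1, so result = 1
((A -> (C /\ C)) /\ ((~A /\ ((C \/ B) \/ A)) -> ((B /\ ((C /\ C) /\ ~B)) -> B))) = min(0.2, 1) = 0.2
(C \/ B) = max(0.2, 0.8) = 0.8
(((A -> (C /\ C)) /\ ((~A /\ ((C \/ B) \/ A)) -> ((B /\ ((C /\ C) /\ ~B)) -> B))) \/ (C \/ B)) = max(0.2, 0.8) = 0.8

0.80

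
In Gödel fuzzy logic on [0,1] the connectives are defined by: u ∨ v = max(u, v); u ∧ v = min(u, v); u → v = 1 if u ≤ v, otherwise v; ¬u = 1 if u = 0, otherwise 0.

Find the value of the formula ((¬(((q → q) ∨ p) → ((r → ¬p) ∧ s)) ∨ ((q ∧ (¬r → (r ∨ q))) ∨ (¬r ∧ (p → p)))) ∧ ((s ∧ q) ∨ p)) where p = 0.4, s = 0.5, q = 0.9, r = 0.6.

0.50

(q → q): 0.9 ≤ 0.9, so result = 1
((q → q) ∨ p) = max(1, 0.4) = 1
¬p: Gödel ¬ of 0.4 = 0 (operand ≠ 0)
(r → ¬p): 0.6 > 0, so result = 0
((r → ¬p) ∧ s) = min(0, 0.5) = 0
(((q → q) ∨ p) → ((r → ¬p) ∧ s)): 1 > 0, so result = 0
¬(((q → q) ∨ p) → ((r → ¬p) ∧ s)): Gödel ¬ of 0 = 1 (operand is 0)
¬r: Gödel ¬ of 0.6 = 0 (operand ≠ 0)
(r ∨ q) = max(0.6, 0.9) = 0.9
(¬r → (r ∨ q)): 0 ≤ 0.9, so result = 1
(q ∧ (¬r → (r ∨ q))) = min(0.9, 1) = 0.9
¬r: Gödel ¬ of 0.6 = 0 (operand ≠ 0)
(p → p): 0.4 ≤ 0.4, so result = 1
(¬r ∧ (p → p)) = min(0, 1) = 0
((q ∧ (¬r → (r ∨ q))) ∨ (¬r ∧ (p → p))) = max(0.9, 0) = 0.9
(¬(((q → q) ∨ p) → ((r → ¬p) ∧ s)) ∨ ((q ∧ (¬r → (r ∨ q))) ∨ (¬r ∧ (p → p)))) = max(1, 0.9) = 1
(s ∧ q) = min(0.5, 0.9) = 0.5
((s ∧ q) ∨ p) = max(0.5, 0.4) = 0.5
((¬(((q → q) ∨ p) → ((r → ¬p) ∧ s)) ∨ ((q ∧ (¬r → (r ∨ q))) ∨ (¬r ∧ (p → p)))) ∧ ((s ∧ q) ∨ p)) = min(1, 0.5) = 0.5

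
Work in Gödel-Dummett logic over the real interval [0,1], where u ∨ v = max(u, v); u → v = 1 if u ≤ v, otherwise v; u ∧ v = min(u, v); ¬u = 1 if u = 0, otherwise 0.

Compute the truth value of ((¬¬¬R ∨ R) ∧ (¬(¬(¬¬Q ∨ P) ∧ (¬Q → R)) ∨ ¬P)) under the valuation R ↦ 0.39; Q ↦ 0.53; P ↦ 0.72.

0.39

¬R: Gödel ¬ of 0.39 = 0 (operand ≠ 0)
¬¬R: Gödel ¬ of 0 = 1 (operand is 0)
¬¬¬R: Gödel ¬ of 1 = 0 (operand ≠ 0)
(¬¬¬R ∨ R) = max(0, 0.39) = 0.39
¬Q: Gödel ¬ of 0.53 = 0 (operand ≠ 0)
¬¬Q: Gödel ¬ of 0 = 1 (operand is 0)
(¬¬Q ∨ P) = max(1, 0.72) = 1
¬(¬¬Q ∨ P): Gödel ¬ of 1 = 0 (operand ≠ 0)
¬Q: Gödel ¬ of 0.53 = 0 (operand ≠ 0)
(¬Q → R): 0 ≤ 0.39, so result = 1
(¬(¬¬Q ∨ P) ∧ (¬Q → R)) = min(0, 1) = 0
¬(¬(¬¬Q ∨ P) ∧ (¬Q → R)): Gödel ¬ of 0 = 1 (operand is 0)
¬P: Gödel ¬ of 0.72 = 0 (operand ≠ 0)
(¬(¬(¬¬Q ∨ P) ∧ (¬Q → R)) ∨ ¬P) = max(1, 0) = 1
((¬¬¬R ∨ R) ∧ (¬(¬(¬¬Q ∨ P) ∧ (¬Q → R)) ∨ ¬P)) = min(0.39, 1) = 0.39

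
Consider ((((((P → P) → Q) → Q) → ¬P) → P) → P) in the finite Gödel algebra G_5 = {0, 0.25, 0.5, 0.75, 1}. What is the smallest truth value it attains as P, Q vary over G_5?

The minimum is attained at P = 0.25, Q = 0:
  (P → P): 0.25 ≤ 0.25, so result = 1
  ((P → P) → Q): 1 > 0, so result = 0
  (((P → P) → Q) → Q): 0 ≤ 0, so result = 1
  ¬P: Gödel ¬ of 0.25 = 0 (operand ≠ 0)
  ((((P → P) → Q) → Q) → ¬P): 1 > 0, so result = 0
  (((((P → P) → Q) → Q) → ¬P) → P): 0 ≤ 0.25, so result = 1
  ((((((P → P) → Q) → Q) → ¬P) → P) → P): 1 > 0.25, so result = 0.25
Checking all 25 assignments confirms none give a value below 0.25.

0.25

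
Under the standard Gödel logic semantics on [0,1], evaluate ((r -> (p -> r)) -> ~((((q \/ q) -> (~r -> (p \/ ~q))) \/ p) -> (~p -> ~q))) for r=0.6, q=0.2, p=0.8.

0.00

(p -> r): 0.8 > 0.6, so result = 0.6
(r -> (p -> r)): 0.6 ≤ 0.6, so result = 1
(q \/ q) = max(0.2, 0.2) = 0.2
~r: Gödel ¬ of 0.6 = 0 (operand ≠ 0)
~q: Gödel ¬ of 0.2 = 0 (operand ≠ 0)
(p \/ ~q) = max(0.8, 0) = 0.8
(~r -> (p \/ ~q)): 0 ≤ 0.8, so result = 1
((q \/ q) -> (~r -> (p \/ ~q))): 0.2 ≤ 1, so result = 1
(((q \/ q) -> (~r -> (p \/ ~q))) \/ p) = max(1, 0.8) = 1
~p: Gödel ¬ of 0.8 = 0 (operand ≠ 0)
~q: Gödel ¬ of 0.2 = 0 (operand ≠ 0)
(~p -> ~q): 0 ≤ 0, so result = 1
((((q \/ q) -> (~r -> (p \/ ~q))) \/ p) -> (~p -> ~q)): 1 ≤ 1, so result = 1
~((((q \/ q) -> (~r -> (p \/ ~q))) \/ p) -> (~p -> ~q)): Gödel ¬ of 1 = 0 (operand ≠ 0)
((r -> (p -> r)) -> ~((((q \/ q) -> (~r -> (p \/ ~q))) \/ p) -> (~p -> ~q))): 1 > 0, so result = 0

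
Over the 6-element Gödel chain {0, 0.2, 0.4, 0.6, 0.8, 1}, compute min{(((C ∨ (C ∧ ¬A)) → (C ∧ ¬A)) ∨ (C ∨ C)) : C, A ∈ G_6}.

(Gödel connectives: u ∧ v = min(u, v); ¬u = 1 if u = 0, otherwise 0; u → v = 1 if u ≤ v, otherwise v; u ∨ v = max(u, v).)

The minimum is attained at C = 0.2, A = 0.2:
  ¬A: Gödel ¬ of 0.2 = 0 (operand ≠ 0)
  (C ∧ ¬A) = min(0.2, 0) = 0
  (C ∨ (C ∧ ¬A)) = max(0.2, 0) = 0.2
  ¬A: Gödel ¬ of 0.2 = 0 (operand ≠ 0)
  (C ∧ ¬A) = min(0.2, 0) = 0
  ((C ∨ (C ∧ ¬A)) → (C ∧ ¬A)): 0.2 > 0, so result = 0
  (C ∨ C) = max(0.2, 0.2) = 0.2
  (((C ∨ (C ∧ ¬A)) → (C ∧ ¬A)) ∨ (C ∨ C)) = max(0, 0.2) = 0.2
Checking all 36 assignments confirms none give a value below 0.20.

0.20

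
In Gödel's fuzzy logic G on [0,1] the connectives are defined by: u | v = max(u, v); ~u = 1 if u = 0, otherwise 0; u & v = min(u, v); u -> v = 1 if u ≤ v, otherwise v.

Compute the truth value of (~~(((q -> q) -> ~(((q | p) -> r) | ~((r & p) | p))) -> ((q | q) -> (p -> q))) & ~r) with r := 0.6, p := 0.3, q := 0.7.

0.00

(q -> q): 0.7 ≤ 0.7, so result = 1
(q | p) = max(0.7, 0.3) = 0.7
((q | p) -> r): 0.7 > 0.6, so result = 0.6
(r & p) = min(0.6, 0.3) = 0.3
((r & p) | p) = max(0.3, 0.3) = 0.3
~((r & p) | p): Gödel ¬ of 0.3 = 0 (operand ≠ 0)
(((q | p) -> r) | ~((r & p) | p)) = max(0.6, 0) = 0.6
~(((q | p) -> r) | ~((r & p) | p)): Gödel ¬ of 0.6 = 0 (operand ≠ 0)
((q -> q) -> ~(((q | p) -> r) | ~((r & p) | p))): 1 > 0, so result = 0
(q | q) = max(0.7, 0.7) = 0.7
(p -> q): 0.3 ≤ 0.7, so result = 1
((q | q) -> (p -> q)): 0.7 ≤ 1, so result = 1
(((q -> q) -> ~(((q | p) -> r) | ~((r & p) | p))) -> ((q | q) -> (p -> q))): 0 ≤ 1, so result = 1
~(((q -> q) -> ~(((q | p) -> r) | ~((r & p) | p))) -> ((q | q) -> (p -> q))): Gödel ¬ of 1 = 0 (operand ≠ 0)
~~(((q -> q) -> ~(((q | p) -> r) | ~((r & p) | p))) -> ((q | q) -> (p -> q))): Gödel ¬ of 0 = 1 (operand is 0)
~r: Gödel ¬ of 0.6 = 0 (operand ≠ 0)
(~~(((q -> q) -> ~(((q | p) -> r) | ~((r & p) | p))) -> ((q | q) -> (p -> q))) & ~r) = min(1, 0) = 0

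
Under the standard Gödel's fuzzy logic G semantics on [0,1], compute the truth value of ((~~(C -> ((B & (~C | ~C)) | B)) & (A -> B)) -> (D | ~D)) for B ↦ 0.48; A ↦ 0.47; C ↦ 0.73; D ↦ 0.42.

0.42

~C: Gödel ¬ of 0.73 = 0 (operand ≠ 0)
~C: Gödel ¬ of 0.73 = 0 (operand ≠ 0)
(~C | ~C) = max(0, 0) = 0
(B & (~C | ~C)) = min(0.48, 0) = 0
((B & (~C | ~C)) | B) = max(0, 0.48) = 0.48
(C -> ((B & (~C | ~C)) | B)): 0.73 > 0.48, so result = 0.48
~(C -> ((B & (~C | ~C)) | B)): Gödel ¬ of 0.48 = 0 (operand ≠ 0)
~~(C -> ((B & (~C | ~C)) | B)): Gödel ¬ of 0 = 1 (operand is 0)
(A -> B): 0.47 ≤ 0.48, so result = 1
(~~(C -> ((B & (~C | ~C)) | B)) & (A -> B)) = min(1, 1) = 1
~D: Gödel ¬ of 0.42 = 0 (operand ≠ 0)
(D | ~D) = max(0.42, 0) = 0.42
((~~(C -> ((B & (~C | ~C)) | B)) & (A -> B)) -> (D | ~D)): 1 > 0.42, so result = 0.42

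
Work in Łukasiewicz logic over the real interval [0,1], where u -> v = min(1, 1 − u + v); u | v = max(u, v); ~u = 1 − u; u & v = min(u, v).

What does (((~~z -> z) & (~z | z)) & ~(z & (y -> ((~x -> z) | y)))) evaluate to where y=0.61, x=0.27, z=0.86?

~z: Łukasiewicz ¬ gives 1 − 0.86 = 0.14
~~z: Łukasiewicz ¬ gives 1 − 0.14 = 0.86
(~~z -> z): min(1, 1 − 0.86 + 0.86) = 1
~z: Łukasiewicz ¬ gives 1 − 0.86 = 0.14
(~z | z) = max(0.14, 0.86) = 0.86
((~~z -> z) & (~z | z)) = min(1, 0.86) = 0.86
~x: Łukasiewicz ¬ gives 1 − 0.27 = 0.73
(~x -> z): min(1, 1 − 0.73 + 0.86) = 1
((~x -> z) | y) = max(1, 0.61) = 1
(y -> ((~x -> z) | y)): min(1, 1 − 0.61 + 1) = 1
(z & (y -> ((~x -> z) | y))) = min(0.86, 1) = 0.86
~(z & (y -> ((~x -> z) | y))): Łukasiewicz ¬ gives 1 − 0.86 = 0.14
(((~~z -> z) & (~z | z)) & ~(z & (y -> ((~x -> z) | y)))) = min(0.86, 0.14) = 0.14

0.14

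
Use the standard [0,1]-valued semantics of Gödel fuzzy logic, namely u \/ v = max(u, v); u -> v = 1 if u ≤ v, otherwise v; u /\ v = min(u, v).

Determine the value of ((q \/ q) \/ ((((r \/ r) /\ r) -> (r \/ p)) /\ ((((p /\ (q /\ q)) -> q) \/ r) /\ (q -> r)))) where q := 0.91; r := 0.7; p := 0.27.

0.91

(q \/ q) = max(0.91, 0.91) = 0.91
(r \/ r) = max(0.7, 0.7) = 0.7
((r \/ r) /\ r) = min(0.7, 0.7) = 0.7
(r \/ p) = max(0.7, 0.27) = 0.7
(((r \/ r) /\ r) -> (r \/ p)): 0.7 ≤ 0.7, so result = 1
(q /\ q) = min(0.91, 0.91) = 0.91
(p /\ (q /\ q)) = min(0.27, 0.91) = 0.27
((p /\ (q /\ q)) -> q): 0.27 ≤ 0.91, so result = 1
(((p /\ (q /\ q)) -> q) \/ r) = max(1, 0.7) = 1
(q -> r): 0.91 > 0.7, so result = 0.7
((((p /\ (q /\ q)) -> q) \/ r) /\ (q -> r)) = min(1, 0.7) = 0.7
((((r \/ r) /\ r) -> (r \/ p)) /\ ((((p /\ (q /\ q)) -> q) \/ r) /\ (q -> r))) = min(1, 0.7) = 0.7
((q \/ q) \/ ((((r \/ r) /\ r) -> (r \/ p)) /\ ((((p /\ (q /\ q)) -> q) \/ r) /\ (q -> r)))) = max(0.91, 0.7) = 0.91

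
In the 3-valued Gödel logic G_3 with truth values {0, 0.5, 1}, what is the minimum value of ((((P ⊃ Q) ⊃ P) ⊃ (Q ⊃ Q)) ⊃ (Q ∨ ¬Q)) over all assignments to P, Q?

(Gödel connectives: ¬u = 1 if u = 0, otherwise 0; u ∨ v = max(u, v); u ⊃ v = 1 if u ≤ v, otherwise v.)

0.50

The minimum is attained at P = 0, Q = 0.5:
  (P ⊃ Q): 0 ≤ 0.5, so result = 1
  ((P ⊃ Q) ⊃ P): 1 > 0, so result = 0
  (Q ⊃ Q): 0.5 ≤ 0.5, so result = 1
  (((P ⊃ Q) ⊃ P) ⊃ (Q ⊃ Q)): 0 ≤ 1, so result = 1
  ¬Q: Gödel ¬ of 0.5 = 0 (operand ≠ 0)
  (Q ∨ ¬Q) = max(0.5, 0) = 0.5
  ((((P ⊃ Q) ⊃ P) ⊃ (Q ⊃ Q)) ⊃ (Q ∨ ¬Q)): 1 > 0.5, so result = 0.5
Checking all 9 assignments confirms none give a value below 0.50.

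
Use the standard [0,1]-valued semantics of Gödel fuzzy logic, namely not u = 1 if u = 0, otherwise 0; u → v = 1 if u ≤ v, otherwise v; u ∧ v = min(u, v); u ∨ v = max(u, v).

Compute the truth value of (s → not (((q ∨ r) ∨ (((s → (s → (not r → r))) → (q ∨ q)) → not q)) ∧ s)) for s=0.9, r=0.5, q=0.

(q ∨ r) = max(0, 0.5) = 0.5
not r: Gödel ¬ of 0.5 = 0 (operand ≠ 0)
(not r → r): 0 ≤ 0.5, so result = 1
(s → (not r → r)): 0.9 ≤ 1, so result = 1
(s → (s → (not r → r))): 0.9 ≤ 1, so result = 1
(q ∨ q) = max(0, 0) = 0
((s → (s → (not r → r))) → (q ∨ q)): 1 > 0, so result = 0
not q: Gödel ¬ of 0 = 1 (operand is 0)
(((s → (s → (not r → r))) → (q ∨ q)) → not q): 0 ≤ 1, so result = 1
((q ∨ r) ∨ (((s → (s → (not r → r))) → (q ∨ q)) → not q)) = max(0.5, 1) = 1
(((q ∨ r) ∨ (((s → (s → (not r → r))) → (q ∨ q)) → not q)) ∧ s) = min(1, 0.9) = 0.9
not (((q ∨ r) ∨ (((s → (s → (not r → r))) → (q ∨ q)) → not q)) ∧ s): Gödel ¬ of 0.9 = 0 (operand ≠ 0)
(s → not (((q ∨ r) ∨ (((s → (s → (not r → r))) → (q ∨ q)) → not q)) ∧ s)): 0.9 > 0, so result = 0

0.00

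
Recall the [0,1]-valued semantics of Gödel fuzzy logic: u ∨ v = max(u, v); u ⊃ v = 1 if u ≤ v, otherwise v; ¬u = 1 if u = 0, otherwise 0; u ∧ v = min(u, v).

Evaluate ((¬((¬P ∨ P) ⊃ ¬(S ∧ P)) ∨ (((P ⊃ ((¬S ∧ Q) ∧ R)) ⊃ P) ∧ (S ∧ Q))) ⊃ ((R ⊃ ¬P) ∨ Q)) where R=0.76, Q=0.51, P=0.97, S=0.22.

0.51

¬P: Gödel ¬ of 0.97 = 0 (operand ≠ 0)
(¬P ∨ P) = max(0, 0.97) = 0.97
(S ∧ P) = min(0.22, 0.97) = 0.22
¬(S ∧ P): Gödel ¬ of 0.22 = 0 (operand ≠ 0)
((¬P ∨ P) ⊃ ¬(S ∧ P)): 0.97 > 0, so result = 0
¬((¬P ∨ P) ⊃ ¬(S ∧ P)): Gödel ¬ of 0 = 1 (operand is 0)
¬S: Gödel ¬ of 0.22 = 0 (operand ≠ 0)
(¬S ∧ Q) = min(0, 0.51) = 0
((¬S ∧ Q) ∧ R) = min(0, 0.76) = 0
(P ⊃ ((¬S ∧ Q) ∧ R)): 0.97 > 0, so result = 0
((P ⊃ ((¬S ∧ Q) ∧ R)) ⊃ P): 0 ≤ 0.97, so result = 1
(S ∧ Q) = min(0.22, 0.51) = 0.22
(((P ⊃ ((¬S ∧ Q) ∧ R)) ⊃ P) ∧ (S ∧ Q)) = min(1, 0.22) = 0.22
(¬((¬P ∨ P) ⊃ ¬(S ∧ P)) ∨ (((P ⊃ ((¬S ∧ Q) ∧ R)) ⊃ P) ∧ (S ∧ Q))) = max(1, 0.22) = 1
¬P: Gödel ¬ of 0.97 = 0 (operand ≠ 0)
(R ⊃ ¬P): 0.76 > 0, so result = 0
((R ⊃ ¬P) ∨ Q) = max(0, 0.51) = 0.51
((¬((¬P ∨ P) ⊃ ¬(S ∧ P)) ∨ (((P ⊃ ((¬S ∧ Q) ∧ R)) ⊃ P) ∧ (S ∧ Q))) ⊃ ((R ⊃ ¬P) ∨ Q)): 1 > 0.51, so result = 0.51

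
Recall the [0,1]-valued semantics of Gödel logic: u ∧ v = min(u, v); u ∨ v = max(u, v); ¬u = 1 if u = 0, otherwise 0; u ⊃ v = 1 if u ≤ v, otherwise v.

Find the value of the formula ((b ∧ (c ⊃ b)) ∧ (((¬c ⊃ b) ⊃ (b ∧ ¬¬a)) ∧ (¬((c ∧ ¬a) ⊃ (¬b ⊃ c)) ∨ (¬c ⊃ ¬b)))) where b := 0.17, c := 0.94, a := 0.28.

(c ⊃ b): 0.94 > 0.17, so result = 0.17
(b ∧ (c ⊃ b)) = min(0.17, 0.17) = 0.17
¬c: Gödel ¬ of 0.94 = 0 (operand ≠ 0)
(¬c ⊃ b): 0 ≤ 0.17, so result = 1
¬a: Gödel ¬ of 0.28 = 0 (operand ≠ 0)
¬¬a: Gödel ¬ of 0 = 1 (operand is 0)
(b ∧ ¬¬a) = min(0.17, 1) = 0.17
((¬c ⊃ b) ⊃ (b ∧ ¬¬a)): 1 > 0.17, so result = 0.17
¬a: Gödel ¬ of 0.28 = 0 (operand ≠ 0)
(c ∧ ¬a) = min(0.94, 0) = 0
¬b: Gödel ¬ of 0.17 = 0 (operand ≠ 0)
(¬b ⊃ c): 0 ≤ 0.94, so result = 1
((c ∧ ¬a) ⊃ (¬b ⊃ c)): 0 ≤ 1, so result = 1
¬((c ∧ ¬a) ⊃ (¬b ⊃ c)): Gödel ¬ of 1 = 0 (operand ≠ 0)
¬c: Gödel ¬ of 0.94 = 0 (operand ≠ 0)
¬b: Gödel ¬ of 0.17 = 0 (operand ≠ 0)
(¬c ⊃ ¬b): 0 ≤ 0, so result = 1
(¬((c ∧ ¬a) ⊃ (¬b ⊃ c)) ∨ (¬c ⊃ ¬b)) = max(0, 1) = 1
(((¬c ⊃ b) ⊃ (b ∧ ¬¬a)) ∧ (¬((c ∧ ¬a) ⊃ (¬b ⊃ c)) ∨ (¬c ⊃ ¬b))) = min(0.17, 1) = 0.17
((b ∧ (c ⊃ b)) ∧ (((¬c ⊃ b) ⊃ (b ∧ ¬¬a)) ∧ (¬((c ∧ ¬a) ⊃ (¬b ⊃ c)) ∨ (¬c ⊃ ¬b)))) = min(0.17, 0.17) = 0.17

0.17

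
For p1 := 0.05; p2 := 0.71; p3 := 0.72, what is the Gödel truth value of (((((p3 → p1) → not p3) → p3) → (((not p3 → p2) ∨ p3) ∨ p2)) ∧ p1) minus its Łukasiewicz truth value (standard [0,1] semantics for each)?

Gödel evaluation:
  (p3 → p1): 0.72 > 0.05, so result = 0.05
  not p3: Gödel ¬ of 0.72 = 0 (operand ≠ 0)
  ((p3 → p1) → not p3): 0.05 > 0, so result = 0
  (((p3 → p1) → not p3) → p3): 0 ≤ 0.72, so result = 1
  not p3: Gödel ¬ of 0.72 = 0 (operand ≠ 0)
  (not p3 → p2): 0 ≤ 0.71, so result = 1
  ((not p3 → p2) ∨ p3) = max(1, 0.72) = 1
  (((not p3 → p2) ∨ p3) ∨ p2) = max(1, 0.71) = 1
  ((((p3 → p1) → not p3) → p3) → (((not p3 → p2) ∨ p3) ∨ p2)): 1 ≤ 1, so result = 1
  (((((p3 → p1) → not p3) → p3) → (((not p3 → p2) ∨ p3) ∨ p2)) ∧ p1) = min(1, 0.05) = 0.05
  Gödel value = 0.05
Łukasiewicz evaluation:
  (p3 → p1): min(1, 1 − 0.72 + 0.05) = 0.33
  not p3: Łukasiewicz ¬ gives 1 − 0.72 = 0.28
  ((p3 → p1) → not p3): min(1, 1 − 0.33 + 0.28) = 0.95
  (((p3 → p1) → not p3) → p3): min(1, 1 − 0.95 + 0.72) = 0.77
  not p3: Łukasiewicz ¬ gives 1 − 0.72 = 0.28
  (not p3 → p2): min(1, 1 − 0.28 + 0.71) = 1
  ((not p3 → p2) ∨ p3) = max(1, 0.72) = 1
  (((not p3 → p2) ∨ p3) ∨ p2) = max(1, 0.71) = 1
  ((((p3 → p1) → not p3) → p3) → (((not p3 → p2) ∨ p3) ∨ p2)): min(1, 1 − 0.77 + 1) = 1
  (((((p3 → p1) → not p3) → p3) → (((not p3 → p2) ∨ p3) ∨ p2)) ∧ p1) = min(1, 0.05) = 0.05
  Łukasiewicz value = 0.05
Difference: 0.05 − 0.05 = 0.00

0.00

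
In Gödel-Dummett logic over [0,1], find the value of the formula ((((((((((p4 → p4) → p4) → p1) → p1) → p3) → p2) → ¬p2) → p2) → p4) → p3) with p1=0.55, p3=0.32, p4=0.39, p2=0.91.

(p4 → p4): 0.39 ≤ 0.39, so result = 1
((p4 → p4) → p4): 1 > 0.39, so result = 0.39
(((p4 → p4) → p4) → p1): 0.39 ≤ 0.55, so result = 1
((((p4 → p4) → p4) → p1) → p1): 1 > 0.55, so result = 0.55
(((((p4 → p4) → p4) → p1) → p1) → p3): 0.55 > 0.32, so result = 0.32
((((((p4 → p4) → p4) → p1) → p1) → p3) → p2): 0.32 ≤ 0.91, so result = 1
¬p2: Gödel ¬ of 0.91 = 0 (operand ≠ 0)
(((((((p4 → p4) → p4) → p1) → p1) → p3) → p2) → ¬p2): 1 > 0, so result = 0
((((((((p4 → p4) → p4) → p1) → p1) → p3) → p2) → ¬p2) → p2): 0 ≤ 0.91, so result = 1
(((((((((p4 → p4) → p4) → p1) → p1) → p3) → p2) → ¬p2) → p2) → p4): 1 > 0.39, so result = 0.39
((((((((((p4 → p4) → p4) → p1) → p1) → p3) → p2) → ¬p2) → p2) → p4) → p3): 0.39 > 0.32, so result = 0.32

0.32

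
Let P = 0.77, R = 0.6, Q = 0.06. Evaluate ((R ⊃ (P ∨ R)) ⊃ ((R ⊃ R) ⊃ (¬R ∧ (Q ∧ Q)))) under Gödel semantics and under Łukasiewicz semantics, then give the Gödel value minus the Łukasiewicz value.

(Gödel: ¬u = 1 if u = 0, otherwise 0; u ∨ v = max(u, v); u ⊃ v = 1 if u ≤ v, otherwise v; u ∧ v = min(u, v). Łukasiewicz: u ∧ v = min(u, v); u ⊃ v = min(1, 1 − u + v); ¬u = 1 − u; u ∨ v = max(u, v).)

-0.06

Gödel evaluation:
  (P ∨ R) = max(0.77, 0.6) = 0.77
  (R ⊃ (P ∨ R)): 0.6 ≤ 0.77, so result = 1
  (R ⊃ R): 0.6 ≤ 0.6, so result = 1
  ¬R: Gödel ¬ of 0.6 = 0 (operand ≠ 0)
  (Q ∧ Q) = min(0.06, 0.06) = 0.06
  (¬R ∧ (Q ∧ Q)) = min(0, 0.06) = 0
  ((R ⊃ R) ⊃ (¬R ∧ (Q ∧ Q))): 1 > 0, so result = 0
  ((R ⊃ (P ∨ R)) ⊃ ((R ⊃ R) ⊃ (¬R ∧ (Q ∧ Q)))): 1 > 0, so result = 0
  Gödel value = 0
Łukasiewicz evaluation:
  (P ∨ R) = max(0.77, 0.6) = 0.77
  (R ⊃ (P ∨ R)): min(1, 1 − 0.6 + 0.77) = 1
  (R ⊃ R): min(1, 1 − 0.6 + 0.6) = 1
  ¬R: Łukasiewicz ¬ gives 1 − 0.6 = 0.4
  (Q ∧ Q) = min(0.06, 0.06) = 0.06
  (¬R ∧ (Q ∧ Q)) = min(0.4, 0.06) = 0.06
  ((R ⊃ R) ⊃ (¬R ∧ (Q ∧ Q))): min(1, 1 − 1 + 0.06) = 0.06
  ((R ⊃ (P ∨ R)) ⊃ ((R ⊃ R) ⊃ (¬R ∧ (Q ∧ Q)))): min(1, 1 − 1 + 0.06) = 0.06
  Łukasiewicz value = 0.06
Difference: 0 − 0.06 = -0.06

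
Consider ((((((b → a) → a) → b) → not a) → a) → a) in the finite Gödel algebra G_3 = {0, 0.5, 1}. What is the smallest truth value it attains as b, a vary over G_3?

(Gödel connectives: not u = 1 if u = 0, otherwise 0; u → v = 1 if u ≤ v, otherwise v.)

0.50

The minimum is attained at b = 0.5, a = 0.5:
  (b → a): 0.5 ≤ 0.5, so result = 1
  ((b → a) → a): 1 > 0.5, so result = 0.5
  (((b → a) → a) → b): 0.5 ≤ 0.5, so result = 1
  not a: Gödel ¬ of 0.5 = 0 (operand ≠ 0)
  ((((b → a) → a) → b) → not a): 1 > 0, so result = 0
  (((((b → a) → a) → b) → not a) → a): 0 ≤ 0.5, so result = 1
  ((((((b → a) → a) → b) → not a) → a) → a): 1 > 0.5, so result = 0.5
Checking all 9 assignments confirms none give a value below 0.50.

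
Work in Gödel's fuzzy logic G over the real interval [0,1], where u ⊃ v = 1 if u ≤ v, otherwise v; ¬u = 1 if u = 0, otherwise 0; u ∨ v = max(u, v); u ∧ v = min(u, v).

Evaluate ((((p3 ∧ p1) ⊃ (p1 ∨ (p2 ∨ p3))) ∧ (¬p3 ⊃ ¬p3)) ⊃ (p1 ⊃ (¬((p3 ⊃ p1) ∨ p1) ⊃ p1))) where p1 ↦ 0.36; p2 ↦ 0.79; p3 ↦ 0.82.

1.00

(p3 ∧ p1) = min(0.82, 0.36) = 0.36
(p2 ∨ p3) = max(0.79, 0.82) = 0.82
(p1 ∨ (p2 ∨ p3)) = max(0.36, 0.82) = 0.82
((p3 ∧ p1) ⊃ (p1 ∨ (p2 ∨ p3))): 0.36 ≤ 0.82, so result = 1
¬p3: Gödel ¬ of 0.82 = 0 (operand ≠ 0)
¬p3: Gödel ¬ of 0.82 = 0 (operand ≠ 0)
(¬p3 ⊃ ¬p3): 0 ≤ 0, so result = 1
(((p3 ∧ p1) ⊃ (p1 ∨ (p2 ∨ p3))) ∧ (¬p3 ⊃ ¬p3)) = min(1, 1) = 1
(p3 ⊃ p1): 0.82 > 0.36, so result = 0.36
((p3 ⊃ p1) ∨ p1) = max(0.36, 0.36) = 0.36
¬((p3 ⊃ p1) ∨ p1): Gödel ¬ of 0.36 = 0 (operand ≠ 0)
(¬((p3 ⊃ p1) ∨ p1) ⊃ p1): 0 ≤ 0.36, so result = 1
(p1 ⊃ (¬((p3 ⊃ p1) ∨ p1) ⊃ p1)): 0.36 ≤ 1, so result = 1
((((p3 ∧ p1) ⊃ (p1 ∨ (p2 ∨ p3))) ∧ (¬p3 ⊃ ¬p3)) ⊃ (p1 ⊃ (¬((p3 ⊃ p1) ∨ p1) ⊃ p1))): 1 ≤ 1, so result = 1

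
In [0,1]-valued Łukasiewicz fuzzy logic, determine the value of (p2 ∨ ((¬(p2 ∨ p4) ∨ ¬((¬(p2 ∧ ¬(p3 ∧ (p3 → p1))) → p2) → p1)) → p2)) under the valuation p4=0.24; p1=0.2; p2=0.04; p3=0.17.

(p2 ∨ p4) = max(0.04, 0.24) = 0.24
¬(p2 ∨ p4): Łukasiewicz ¬ gives 1 − 0.24 = 0.76
(p3 → p1): min(1, 1 − 0.17 + 0.2) = 1
(p3 ∧ (p3 → p1)) = min(0.17, 1) = 0.17
¬(p3 ∧ (p3 → p1)): Łukasiewicz ¬ gives 1 − 0.17 = 0.83
(p2 ∧ ¬(p3 ∧ (p3 → p1))) = min(0.04, 0.83) = 0.04
¬(p2 ∧ ¬(p3 ∧ (p3 → p1))): Łukasiewicz ¬ gives 1 − 0.04 = 0.96
(¬(p2 ∧ ¬(p3 ∧ (p3 → p1))) → p2): min(1, 1 − 0.96 + 0.04) = 0.08
((¬(p2 ∧ ¬(p3 ∧ (p3 → p1))) → p2) → p1): min(1, 1 − 0.08 + 0.2) = 1
¬((¬(p2 ∧ ¬(p3 ∧ (p3 → p1))) → p2) → p1): Łukasiewicz ¬ gives 1 − 1 = 0
(¬(p2 ∨ p4) ∨ ¬((¬(p2 ∧ ¬(p3 ∧ (p3 → p1))) → p2) → p1)) = max(0.76, 0) = 0.76
((¬(p2 ∨ p4) ∨ ¬((¬(p2 ∧ ¬(p3 ∧ (p3 → p1))) → p2) → p1)) → p2): min(1, 1 − 0.76 + 0.04) = 0.28
(p2 ∨ ((¬(p2 ∨ p4) ∨ ¬((¬(p2 ∧ ¬(p3 ∧ (p3 → p1))) → p2) → p1)) → p2)) = max(0.04, 0.28) = 0.28

0.28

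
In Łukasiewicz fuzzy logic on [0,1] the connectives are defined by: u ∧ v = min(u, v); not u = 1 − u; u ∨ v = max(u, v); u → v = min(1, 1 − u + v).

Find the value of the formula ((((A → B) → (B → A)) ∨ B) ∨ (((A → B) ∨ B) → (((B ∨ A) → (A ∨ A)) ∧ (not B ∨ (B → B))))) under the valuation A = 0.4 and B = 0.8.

(A → B): min(1, 1 − 0.4 + 0.8) = 1
(B → A): min(1, 1 − 0.8 + 0.4) = 0.6
((A → B) → (B → A)): min(1, 1 − 1 + 0.6) = 0.6
(((A → B) → (B → A)) ∨ B) = max(0.6, 0.8) = 0.8
(A → B): min(1, 1 − 0.4 + 0.8) = 1
((A → B) ∨ B) = max(1, 0.8) = 1
(B ∨ A) = max(0.8, 0.4) = 0.8
(A ∨ A) = max(0.4, 0.4) = 0.4
((B ∨ A) → (A ∨ A)): min(1, 1 − 0.8 + 0.4) = 0.6
not B: Łukasiewicz ¬ gives 1 − 0.8 = 0.2
(B → B): min(1, 1 − 0.8 + 0.8) = 1
(not B ∨ (B → B)) = max(0.2, 1) = 1
(((B ∨ A) → (A ∨ A)) ∧ (not B ∨ (B → B))) = min(0.6, 1) = 0.6
(((A → B) ∨ B) → (((B ∨ A) → (A ∨ A)) ∧ (not B ∨ (B → B)))): min(1, 1 − 1 + 0.6) = 0.6
((((A → B) → (B → A)) ∨ B) ∨ (((A → B) ∨ B) → (((B ∨ A) → (A ∨ A)) ∧ (not B ∨ (B → B))))) = max(0.8, 0.6) = 0.8

0.80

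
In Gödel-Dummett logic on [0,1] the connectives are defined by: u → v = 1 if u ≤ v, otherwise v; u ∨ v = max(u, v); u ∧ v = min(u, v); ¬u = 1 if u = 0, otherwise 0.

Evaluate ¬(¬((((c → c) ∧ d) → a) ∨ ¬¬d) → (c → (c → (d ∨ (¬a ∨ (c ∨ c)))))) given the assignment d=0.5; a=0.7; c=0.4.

0.00

(c → c): 0.4 ≤ 0.4, so result = 1
((c → c) ∧ d) = min(1, 0.5) = 0.5
(((c → c) ∧ d) → a): 0.5 ≤ 0.7, so result = 1
¬d: Gödel ¬ of 0.5 = 0 (operand ≠ 0)
¬¬d: Gödel ¬ of 0 = 1 (operand is 0)
((((c → c) ∧ d) → a) ∨ ¬¬d) = max(1, 1) = 1
¬((((c → c) ∧ d) → a) ∨ ¬¬d): Gödel ¬ of 1 = 0 (operand ≠ 0)
¬a: Gödel ¬ of 0.7 = 0 (operand ≠ 0)
(c ∨ c) = max(0.4, 0.4) = 0.4
(¬a ∨ (c ∨ c)) = max(0, 0.4) = 0.4
(d ∨ (¬a ∨ (c ∨ c))) = max(0.5, 0.4) = 0.5
(c → (d ∨ (¬a ∨ (c ∨ c)))): 0.4 ≤ 0.5, so result = 1
(c → (c → (d ∨ (¬a ∨ (c ∨ c))))): 0.4 ≤ 1, so result = 1
(¬((((c → c) ∧ d) → a) ∨ ¬¬d) → (c → (c → (d ∨ (¬a ∨ (c ∨ c)))))): 0 ≤ 1, so result = 1
¬(¬((((c → c) ∧ d) → a) ∨ ¬¬d) → (c → (c → (d ∨ (¬a ∨ (c ∨ c)))))): Gödel ¬ of 1 = 0 (operand ≠ 0)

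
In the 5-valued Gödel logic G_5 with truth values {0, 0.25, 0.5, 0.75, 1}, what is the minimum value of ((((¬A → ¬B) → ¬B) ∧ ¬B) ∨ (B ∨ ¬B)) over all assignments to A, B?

The minimum is attained at A = 0, B = 0.25:
  ¬A: Gödel ¬ of 0 = 1 (operand is 0)
  ¬B: Gödel ¬ of 0.25 = 0 (operand ≠ 0)
  (¬A → ¬B): 1 > 0, so result = 0
  ¬B: Gödel ¬ of 0.25 = 0 (operand ≠ 0)
  ((¬A → ¬B) → ¬B): 0 ≤ 0, so result = 1
  ¬B: Gödel ¬ of 0.25 = 0 (operand ≠ 0)
  (((¬A → ¬B) → ¬B) ∧ ¬B) = min(1, 0) = 0
  ¬B: Gödel ¬ of 0.25 = 0 (operand ≠ 0)
  (B ∨ ¬B) = max(0.25, 0) = 0.25
  ((((¬A → ¬B) → ¬B) ∧ ¬B) ∨ (B ∨ ¬B)) = max(0, 0.25) = 0.25
Checking all 25 assignments confirms none give a value below 0.25.

0.25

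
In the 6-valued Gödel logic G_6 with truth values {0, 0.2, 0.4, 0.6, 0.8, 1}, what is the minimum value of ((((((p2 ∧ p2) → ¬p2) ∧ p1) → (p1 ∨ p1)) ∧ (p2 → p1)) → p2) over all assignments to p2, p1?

The minimum is attained at p2 = 0, p1 = 0:
  (p2 ∧ p2) = min(0, 0) = 0
  ¬p2: Gödel ¬ of 0 = 1 (operand is 0)
  ((p2 ∧ p2) → ¬p2): 0 ≤ 1, so result = 1
  (((p2 ∧ p2) → ¬p2) ∧ p1) = min(1, 0) = 0
  (p1 ∨ p1) = max(0, 0) = 0
  ((((p2 ∧ p2) → ¬p2) ∧ p1) → (p1 ∨ p1)): 0 ≤ 0, so result = 1
  (p2 → p1): 0 ≤ 0, so result = 1
  (((((p2 ∧ p2) → ¬p2) ∧ p1) → (p1 ∨ p1)) ∧ (p2 → p1)) = min(1, 1) = 1
  ((((((p2 ∧ p2) → ¬p2) ∧ p1) → (p1 ∨ p1)) ∧ (p2 → p1)) → p2): 1 > 0, so result = 0
Checking all 36 assignments confirms none give a value below 0.00.

0.00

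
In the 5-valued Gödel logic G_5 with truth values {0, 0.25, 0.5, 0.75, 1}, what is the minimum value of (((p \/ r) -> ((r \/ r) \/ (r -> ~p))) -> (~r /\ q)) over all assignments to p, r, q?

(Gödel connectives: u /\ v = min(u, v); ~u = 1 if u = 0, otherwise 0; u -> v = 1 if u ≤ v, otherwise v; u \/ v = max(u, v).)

0.00

The minimum is attained at p = 0, r = 0, q = 0:
  (p \/ r) = max(0, 0) = 0
  (r \/ r) = max(0, 0) = 0
  ~p: Gödel ¬ of 0 = 1 (operand is 0)
  (r -> ~p): 0 ≤ 1, so result = 1
  ((r \/ r) \/ (r -> ~p)) = max(0, 1) = 1
  ((p \/ r) -> ((r \/ r) \/ (r -> ~p))): 0 ≤ 1, so result = 1
  ~r: Gödel ¬ of 0 = 1 (operand is 0)
  (~r /\ q) = min(1, 0) = 0
  (((p \/ r) -> ((r \/ r) \/ (r -> ~p))) -> (~r /\ q)): 1 > 0, so result = 0
Checking all 125 assignments confirms none give a value below 0.00.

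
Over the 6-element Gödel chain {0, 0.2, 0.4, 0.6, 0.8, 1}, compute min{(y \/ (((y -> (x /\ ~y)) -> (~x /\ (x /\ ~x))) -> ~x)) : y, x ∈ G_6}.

The minimum is attained at y = 0.2, x = 0.2:
  ~y: Gödel ¬ of 0.2 = 0 (operand ≠ 0)
  (x /\ ~y) = min(0.2, 0) = 0
  (y -> (x /\ ~y)): 0.2 > 0, so result = 0
  ~x: Gödel ¬ of 0.2 = 0 (operand ≠ 0)
  ~x: Gödel ¬ of 0.2 = 0 (operand ≠ 0)
  (x /\ ~x) = min(0.2, 0) = 0
  (~x /\ (x /\ ~x)) = min(0, 0) = 0
  ((y -> (x /\ ~y)) -> (~x /\ (x /\ ~x))): 0 ≤ 0, so result = 1
  ~x: Gödel ¬ of 0.2 = 0 (operand ≠ 0)
  (((y -> (x /\ ~y)) -> (~x /\ (x /\ ~x))) -> ~x): 1 > 0, so result = 0
  (y \/ (((y -> (x /\ ~y)) -> (~x /\ (x /\ ~x))) -> ~x)) = max(0.2, 0) = 0.2
Checking all 36 assignments confirms none give a value below 0.20.

0.20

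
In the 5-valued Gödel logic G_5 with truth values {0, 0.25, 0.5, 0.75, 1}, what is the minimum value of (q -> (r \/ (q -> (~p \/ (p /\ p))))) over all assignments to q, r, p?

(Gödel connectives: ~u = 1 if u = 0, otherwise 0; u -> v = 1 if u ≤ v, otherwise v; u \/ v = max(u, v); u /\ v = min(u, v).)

0.25

The minimum is attained at q = 0.5, r = 0, p = 0.25:
  ~p: Gödel ¬ of 0.25 = 0 (operand ≠ 0)
  (p /\ p) = min(0.25, 0.25) = 0.25
  (~p \/ (p /\ p)) = max(0, 0.25) = 0.25
  (q -> (~p \/ (p /\ p))): 0.5 > 0.25, so result = 0.25
  (r \/ (q -> (~p \/ (p /\ p)))) = max(0, 0.25) = 0.25
  (q -> (r \/ (q -> (~p \/ (p /\ p))))): 0.5 > 0.25, so result = 0.25
Checking all 125 assignments confirms none give a value below 0.25.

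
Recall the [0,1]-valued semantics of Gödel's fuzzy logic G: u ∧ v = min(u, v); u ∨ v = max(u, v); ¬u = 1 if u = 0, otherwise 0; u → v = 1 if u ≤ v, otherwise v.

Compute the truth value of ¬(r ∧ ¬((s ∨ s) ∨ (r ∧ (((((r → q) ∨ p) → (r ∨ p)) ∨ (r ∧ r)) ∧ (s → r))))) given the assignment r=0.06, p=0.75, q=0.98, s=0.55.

1.00

(s ∨ s) = max(0.55, 0.55) = 0.55
(r → q): 0.06 ≤ 0.98, so result = 1
((r → q) ∨ p) = max(1, 0.75) = 1
(r ∨ p) = max(0.06, 0.75) = 0.75
(((r → q) ∨ p) → (r ∨ p)): 1 > 0.75, so result = 0.75
(r ∧ r) = min(0.06, 0.06) = 0.06
((((r → q) ∨ p) → (r ∨ p)) ∨ (r ∧ r)) = max(0.75, 0.06) = 0.75
(s → r): 0.55 > 0.06, so result = 0.06
(((((r → q) ∨ p) → (r ∨ p)) ∨ (r ∧ r)) ∧ (s → r)) = min(0.75, 0.06) = 0.06
(r ∧ (((((r → q) ∨ p) → (r ∨ p)) ∨ (r ∧ r)) ∧ (s → r))) = min(0.06, 0.06) = 0.06
((s ∨ s) ∨ (r ∧ (((((r → q) ∨ p) → (r ∨ p)) ∨ (r ∧ r)) ∧ (s → r)))) = max(0.55, 0.06) = 0.55
¬((s ∨ s) ∨ (r ∧ (((((r → q) ∨ p) → (r ∨ p)) ∨ (r ∧ r)) ∧ (s → r)))): Gödel ¬ of 0.55 = 0 (operand ≠ 0)
(r ∧ ¬((s ∨ s) ∨ (r ∧ (((((r → q) ∨ p) → (r ∨ p)) ∨ (r ∧ r)) ∧ (s → r))))) = min(0.06, 0) = 0
¬(r ∧ ¬((s ∨ s) ∨ (r ∧ (((((r → q) ∨ p) → (r ∨ p)) ∨ (r ∧ r)) ∧ (s → r))))): Gödel ¬ of 0 = 1 (operand is 0)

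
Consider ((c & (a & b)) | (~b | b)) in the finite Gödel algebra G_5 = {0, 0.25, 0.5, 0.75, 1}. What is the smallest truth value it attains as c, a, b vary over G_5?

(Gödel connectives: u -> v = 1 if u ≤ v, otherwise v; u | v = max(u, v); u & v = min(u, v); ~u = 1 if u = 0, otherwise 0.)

0.25

The minimum is attained at c = 0, a = 0, b = 0.25:
  (a & b) = min(0, 0.25) = 0
  (c & (a & b)) = min(0, 0) = 0
  ~b: Gödel ¬ of 0.25 = 0 (operand ≠ 0)
  (~b | b) = max(0, 0.25) = 0.25
  ((c & (a & b)) | (~b | b)) = max(0, 0.25) = 0.25
Checking all 125 assignments confirms none give a value below 0.25.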